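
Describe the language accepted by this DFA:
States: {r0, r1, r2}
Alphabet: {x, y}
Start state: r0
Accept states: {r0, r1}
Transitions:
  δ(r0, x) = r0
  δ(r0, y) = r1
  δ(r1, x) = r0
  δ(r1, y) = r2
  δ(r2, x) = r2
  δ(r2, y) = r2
Testing a few strings:
  'yxxx' → accept
  'yxyx' → accept
  'xxx' → accept
  'yxy' → accept
State roles: r0=last symbol not y (ok); r1=last symbol y (ok); r2=saw yy (dead)
All strings over {x,y} with no two consecutive y's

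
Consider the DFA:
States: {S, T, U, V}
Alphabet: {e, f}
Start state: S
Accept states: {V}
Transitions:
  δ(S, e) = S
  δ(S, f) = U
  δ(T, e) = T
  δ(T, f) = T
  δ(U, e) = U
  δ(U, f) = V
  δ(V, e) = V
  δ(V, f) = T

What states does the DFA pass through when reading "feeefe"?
read 'f': S → U
  read 'e': U → U
  read 'e': U → U
  read 'e': U → U
  read 'f': U → V
  read 'e': V → V
S -> U -> U -> U -> U -> V -> V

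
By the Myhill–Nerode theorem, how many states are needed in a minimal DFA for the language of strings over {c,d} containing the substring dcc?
By Myhill–Nerode, count the distinguishable equivalence classes: 4 classes — one per longest suffix of the input that is a prefix of 'dcc' (lengths 0 through 2), plus an absorbing 'already seen dcc' class.
4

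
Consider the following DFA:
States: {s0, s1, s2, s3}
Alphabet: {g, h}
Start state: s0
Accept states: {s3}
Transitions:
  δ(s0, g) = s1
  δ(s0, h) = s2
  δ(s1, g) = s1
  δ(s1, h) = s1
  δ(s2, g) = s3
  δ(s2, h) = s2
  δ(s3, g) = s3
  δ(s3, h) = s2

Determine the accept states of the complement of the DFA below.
Complement accept states = All states \ Original accept states
= {s0, s1, s2, s3} \ {s3}
{s0, s1, s2}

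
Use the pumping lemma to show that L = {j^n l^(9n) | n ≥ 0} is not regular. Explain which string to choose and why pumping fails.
Assume L is regular with pumping length p. Idea: pumping the j-block breaks the 1:9 ratio.
Choose s = j^p l^(9p) (length 10p ≥ p). By the pumping lemma, s = xyz with |xy| ≤ p, |y| > 0, so y = j^k with k ≥ 1. Then xy²z = j^(p+k) l^(9p). For this to be in L we would need 9p = 9(p+k), i.e. 9k = 0, contradicting k ≥ 1. So xy²z ∉ L.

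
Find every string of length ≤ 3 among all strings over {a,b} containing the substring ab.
ab, aab, aba, abb, bab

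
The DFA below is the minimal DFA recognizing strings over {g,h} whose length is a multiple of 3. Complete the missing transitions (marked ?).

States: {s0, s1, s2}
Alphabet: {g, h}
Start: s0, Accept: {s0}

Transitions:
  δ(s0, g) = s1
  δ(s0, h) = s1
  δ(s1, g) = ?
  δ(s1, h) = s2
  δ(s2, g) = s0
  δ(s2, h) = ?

From the language and accept set, identify what each state tracks — s0: length ≡ 0 (mod 3); s1: length ≡ 1 (mod 3); s2: length ≡ 2 (mod 3).
Each missing δ(q, a) is the state matching the new tracked value after reading a.
δ(s1, g) = s2; δ(s2, h) = s0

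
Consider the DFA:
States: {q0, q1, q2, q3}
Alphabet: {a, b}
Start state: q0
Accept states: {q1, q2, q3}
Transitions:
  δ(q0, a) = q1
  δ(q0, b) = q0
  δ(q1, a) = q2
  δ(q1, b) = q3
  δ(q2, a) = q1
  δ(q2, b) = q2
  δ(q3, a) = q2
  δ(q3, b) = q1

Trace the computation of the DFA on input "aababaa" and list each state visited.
read 'a': q0 → q1
  read 'a': q1 → q2
  read 'b': q2 → q2
  read 'a': q2 → q1
  read 'b': q1 → q3
  read 'a': q3 → q2
  read 'a': q2 → q1
q0 -> q1 -> q2 -> q2 -> q1 -> q3 -> q2 -> q1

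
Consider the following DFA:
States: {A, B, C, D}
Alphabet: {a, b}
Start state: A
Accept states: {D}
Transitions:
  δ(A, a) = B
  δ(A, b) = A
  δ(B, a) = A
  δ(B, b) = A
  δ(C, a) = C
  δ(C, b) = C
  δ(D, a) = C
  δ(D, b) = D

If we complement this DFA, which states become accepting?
Complement accept states = All states \ Original accept states
= {A, B, C, D} \ {D}
{A, B, C}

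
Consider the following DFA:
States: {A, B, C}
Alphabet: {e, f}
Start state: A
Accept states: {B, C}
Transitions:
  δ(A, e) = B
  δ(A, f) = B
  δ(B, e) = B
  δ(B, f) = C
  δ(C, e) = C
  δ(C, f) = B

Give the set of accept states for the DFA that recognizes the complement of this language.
Complement accept states = All states \ Original accept states
= {A, B, C} \ {B, C}
{A}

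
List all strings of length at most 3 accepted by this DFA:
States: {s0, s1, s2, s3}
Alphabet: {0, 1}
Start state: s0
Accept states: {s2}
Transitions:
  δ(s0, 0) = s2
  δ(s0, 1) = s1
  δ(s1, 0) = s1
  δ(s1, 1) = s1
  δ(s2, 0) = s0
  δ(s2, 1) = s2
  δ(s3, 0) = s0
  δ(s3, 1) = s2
0, 01, 000, 011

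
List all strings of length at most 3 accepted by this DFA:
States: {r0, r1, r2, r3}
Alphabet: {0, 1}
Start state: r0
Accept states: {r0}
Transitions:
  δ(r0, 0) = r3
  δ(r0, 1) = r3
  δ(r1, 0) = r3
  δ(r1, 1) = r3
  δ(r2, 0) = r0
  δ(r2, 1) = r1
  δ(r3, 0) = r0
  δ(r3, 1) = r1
ε, 00, 10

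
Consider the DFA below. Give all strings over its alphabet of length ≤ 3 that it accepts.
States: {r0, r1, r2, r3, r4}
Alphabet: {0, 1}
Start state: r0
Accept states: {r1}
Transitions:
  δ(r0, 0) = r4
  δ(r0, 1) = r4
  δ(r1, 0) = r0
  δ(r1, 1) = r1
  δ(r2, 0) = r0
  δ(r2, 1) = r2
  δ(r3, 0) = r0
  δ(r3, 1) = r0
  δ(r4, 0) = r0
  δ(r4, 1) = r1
01, 11, 011, 111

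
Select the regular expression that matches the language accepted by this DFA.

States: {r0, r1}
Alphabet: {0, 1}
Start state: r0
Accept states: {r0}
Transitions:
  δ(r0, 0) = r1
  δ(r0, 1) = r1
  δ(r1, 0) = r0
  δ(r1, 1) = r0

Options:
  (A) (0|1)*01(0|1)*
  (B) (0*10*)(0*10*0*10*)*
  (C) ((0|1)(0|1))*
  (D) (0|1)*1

Check each option against the DFA on short strings; one disagreement eliminates an option:
  (A) (0|1)*01(0|1)*: on ε the DFA stays in r0 and accepts (r0 ∈ Accept), but the regex does not match it → eliminate
  (B) (0*10*)(0*10*0*10*)*: on ε the DFA stays in r0 and accepts (r0 ∈ Accept), but the regex does not match it → eliminate
  (C) ((0|1)(0|1))*: agrees with the DFA on every string of length ≤ 6
  (D) (0|1)*1: on ε the DFA stays in r0 and accepts (r0 ∈ Accept), but the regex does not match it → eliminate
Only (C) is consistent with the DFA.
(C) ((0|1)(0|1))*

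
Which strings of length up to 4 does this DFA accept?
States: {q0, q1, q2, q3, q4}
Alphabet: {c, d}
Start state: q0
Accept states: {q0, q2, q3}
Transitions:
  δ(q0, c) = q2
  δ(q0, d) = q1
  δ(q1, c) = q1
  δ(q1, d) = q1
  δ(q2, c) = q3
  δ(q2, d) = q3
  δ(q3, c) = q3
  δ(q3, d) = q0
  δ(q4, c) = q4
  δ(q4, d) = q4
ε, c, cc, cd, ccc, ccd, cdc, cdd, cccc, cccd, ccdc, cdcc, cdcd, cddc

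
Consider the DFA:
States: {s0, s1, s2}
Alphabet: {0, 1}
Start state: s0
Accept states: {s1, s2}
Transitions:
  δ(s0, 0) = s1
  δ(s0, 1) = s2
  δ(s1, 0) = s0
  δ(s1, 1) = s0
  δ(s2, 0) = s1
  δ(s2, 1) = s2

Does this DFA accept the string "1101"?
Processing string "1101":
  s0 --1--> s2
  s2 --1--> s2
  s2 --0--> s1
  s1 --1--> s0
Final state: s0
Accept states: {s1, s2}
No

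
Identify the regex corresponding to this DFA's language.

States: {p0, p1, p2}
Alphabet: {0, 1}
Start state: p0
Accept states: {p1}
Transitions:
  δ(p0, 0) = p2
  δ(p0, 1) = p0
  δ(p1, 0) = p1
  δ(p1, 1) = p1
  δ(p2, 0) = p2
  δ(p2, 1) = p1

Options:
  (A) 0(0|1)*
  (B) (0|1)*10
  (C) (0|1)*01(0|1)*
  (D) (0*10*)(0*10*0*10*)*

Check each option against the DFA on short strings; one disagreement eliminates an option:
  (A) 0(0|1)*: on '0' the DFA goes p0 → p2 and rejects (p2 ∉ Accept), but the regex matches it → eliminate
  (B) (0|1)*10: on '01' the DFA goes p0 → p2 → p1 and accepts (p1 ∈ Accept), but the regex does not match it → eliminate
  (C) (0|1)*01(0|1)*: agrees with the DFA on every string of length ≤ 6
  (D) (0*10*)(0*10*0*10*)*: on '1' the DFA goes p0 → p0 and rejects (p0 ∉ Accept), but the regex matches it → eliminate
Only (C) is consistent with the DFA.
(C) (0|1)*01(0|1)*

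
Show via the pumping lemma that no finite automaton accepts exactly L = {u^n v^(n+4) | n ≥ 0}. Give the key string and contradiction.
Assume L is regular with pumping length p. Idea: pumping the u-block breaks the fixed offset of 4.
Choose s = u^p v^(p+4) ∈ L. By the pumping lemma, s = xyz with |xy| ≤ p, |y| > 0, so y = u^k with k ≥ 1. Then xy²z = u^(p+k) v^(p+4). For this to be in L we would need p+4 = (p+k)+4, i.e. k = 0, contradicting k ≥ 1. So xy²z ∉ L.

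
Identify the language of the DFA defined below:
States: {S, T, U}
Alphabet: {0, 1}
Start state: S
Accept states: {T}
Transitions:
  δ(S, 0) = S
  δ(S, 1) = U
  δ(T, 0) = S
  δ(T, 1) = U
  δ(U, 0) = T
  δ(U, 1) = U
Testing a few strings:
  '0111' → reject
  '10' → accept
  '000' → reject
  '00' → reject
State roles: S=no suffix match; T=suffix is 10; U=one trailing 1
All binary strings ending with 10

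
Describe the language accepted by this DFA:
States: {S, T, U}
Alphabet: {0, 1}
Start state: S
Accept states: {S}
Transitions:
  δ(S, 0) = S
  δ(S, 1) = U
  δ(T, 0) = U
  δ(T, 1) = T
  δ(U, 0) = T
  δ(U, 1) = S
Testing a few strings:
  '1' → reject
  '011' → accept
  '1101' → reject
  '100' → reject
State roles: S=value ≡ 0 (mod 3); T=value ≡ 2 (mod 3); U=value ≡ 1 (mod 3)
All binary strings representing a multiple of 3 (read in base 2; leading zeros allowed and ε counts as 0)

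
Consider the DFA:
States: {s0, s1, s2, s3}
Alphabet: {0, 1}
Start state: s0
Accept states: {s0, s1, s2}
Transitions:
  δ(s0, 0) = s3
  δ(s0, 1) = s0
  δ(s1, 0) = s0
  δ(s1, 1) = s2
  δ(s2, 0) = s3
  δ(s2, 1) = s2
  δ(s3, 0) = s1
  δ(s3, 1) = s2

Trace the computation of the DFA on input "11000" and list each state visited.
read '1': s0 → s0
  read '1': s0 → s0
  read '0': s0 → s3
  read '0': s3 → s1
  read '0': s1 → s0
s0 -> s0 -> s0 -> s3 -> s1 -> s0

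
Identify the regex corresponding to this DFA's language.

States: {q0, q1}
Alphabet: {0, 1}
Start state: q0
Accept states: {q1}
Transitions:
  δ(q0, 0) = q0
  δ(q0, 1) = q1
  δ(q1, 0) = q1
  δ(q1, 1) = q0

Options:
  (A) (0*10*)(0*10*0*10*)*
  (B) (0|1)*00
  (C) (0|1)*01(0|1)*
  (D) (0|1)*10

Check each option against the DFA on short strings; one disagreement eliminates an option:
  (A) (0*10*)(0*10*0*10*)*: agrees with the DFA on every string of length ≤ 6
  (B) (0|1)*00: on '1' the DFA goes q0 → q1 and accepts (q1 ∈ Accept), but the regex does not match it → eliminate
  (C) (0|1)*01(0|1)*: on '1' the DFA goes q0 → q1 and accepts (q1 ∈ Accept), but the regex does not match it → eliminate
  (D) (0|1)*10: on '1' the DFA goes q0 → q1 and accepts (q1 ∈ Accept), but the regex does not match it → eliminate
Only (A) is consistent with the DFA.
(A) (0*10*)(0*10*0*10*)*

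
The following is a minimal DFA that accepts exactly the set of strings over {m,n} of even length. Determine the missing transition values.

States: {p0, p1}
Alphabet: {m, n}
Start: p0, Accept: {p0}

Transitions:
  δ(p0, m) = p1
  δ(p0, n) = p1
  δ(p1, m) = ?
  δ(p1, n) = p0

From the language and accept set, identify what each state tracks — p0: even length so far; p1: odd length so far.
Each missing δ(q, a) is the state matching the new tracked value after reading a.
δ(p1, m) = p0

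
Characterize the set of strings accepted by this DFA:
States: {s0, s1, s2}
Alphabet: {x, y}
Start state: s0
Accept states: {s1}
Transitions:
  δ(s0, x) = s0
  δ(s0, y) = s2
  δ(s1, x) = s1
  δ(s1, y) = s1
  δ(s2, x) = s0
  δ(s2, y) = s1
Testing a few strings:
  'xxy' → reject
  'yy' → accept
  'yxxx' → reject
  'xx' → reject
State roles: s0=no progress toward yy; s1=substring yy seen; s2=one trailing y
All strings over {x,y} containing the substring yy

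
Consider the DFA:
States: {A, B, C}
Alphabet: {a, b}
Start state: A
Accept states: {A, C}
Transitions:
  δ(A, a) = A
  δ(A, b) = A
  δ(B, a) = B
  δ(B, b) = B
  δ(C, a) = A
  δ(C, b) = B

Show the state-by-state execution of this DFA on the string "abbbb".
read 'a': A → A
  read 'b': A → A
  read 'b': A → A
  read 'b': A → A
  read 'b': A → A
A -> A -> A -> A -> A -> A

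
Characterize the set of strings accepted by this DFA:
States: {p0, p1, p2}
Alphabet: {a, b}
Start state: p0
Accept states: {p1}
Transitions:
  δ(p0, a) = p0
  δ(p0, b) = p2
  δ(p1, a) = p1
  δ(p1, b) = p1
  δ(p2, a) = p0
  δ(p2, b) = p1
Testing a few strings:
  'baaa' → reject
  'bab' → reject
  'aaba' → reject
  'bbab' → accept
State roles: p0=no progress toward bb; p1=substring bb seen; p2=one trailing b
All strings over {a,b} containing the substring bb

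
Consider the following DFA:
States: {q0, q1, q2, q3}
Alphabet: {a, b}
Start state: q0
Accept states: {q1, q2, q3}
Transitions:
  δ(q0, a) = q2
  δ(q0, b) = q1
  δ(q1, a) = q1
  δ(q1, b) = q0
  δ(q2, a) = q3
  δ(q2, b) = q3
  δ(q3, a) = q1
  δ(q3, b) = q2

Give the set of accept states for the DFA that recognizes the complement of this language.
Complement accept states = All states \ Original accept states
= {q0, q1, q2, q3} \ {q1, q2, q3}
{q0}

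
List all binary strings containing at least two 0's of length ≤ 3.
00, 000, 001, 010, 100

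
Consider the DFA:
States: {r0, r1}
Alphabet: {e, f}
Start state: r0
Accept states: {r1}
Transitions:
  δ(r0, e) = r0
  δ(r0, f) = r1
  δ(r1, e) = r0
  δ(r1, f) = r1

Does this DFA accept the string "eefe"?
Processing string "eefe":
  r0 --e--> r0
  r0 --e--> r0
  r0 --f--> r1
  r1 --e--> r0
Final state: r0
Accept states: {r1}
No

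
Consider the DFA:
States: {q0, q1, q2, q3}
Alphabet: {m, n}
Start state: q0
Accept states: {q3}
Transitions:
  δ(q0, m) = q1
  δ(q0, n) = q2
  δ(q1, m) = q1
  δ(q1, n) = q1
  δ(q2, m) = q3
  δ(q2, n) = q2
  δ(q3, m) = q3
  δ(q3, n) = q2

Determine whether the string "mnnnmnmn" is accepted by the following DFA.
Processing string "mnnnmnmn":
  q0 --m--> q1
  q1 --n--> q1
  q1 --n--> q1
  q1 --n--> q1
  q1 --m--> q1
  q1 --n--> q1
  q1 --m--> q1
  q1 --n--> q1
Final state: q1
Accept states: {q3}
No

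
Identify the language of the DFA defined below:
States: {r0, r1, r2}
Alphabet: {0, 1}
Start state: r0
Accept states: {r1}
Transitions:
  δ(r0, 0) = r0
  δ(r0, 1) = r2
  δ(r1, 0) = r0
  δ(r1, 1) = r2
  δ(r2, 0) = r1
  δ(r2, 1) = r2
Testing a few strings:
  '100' → reject
  '1101' → reject
  '0' → reject
  '11' → reject
State roles: r0=no suffix match; r1=suffix is 10; r2=one trailing 1
All binary strings ending with 10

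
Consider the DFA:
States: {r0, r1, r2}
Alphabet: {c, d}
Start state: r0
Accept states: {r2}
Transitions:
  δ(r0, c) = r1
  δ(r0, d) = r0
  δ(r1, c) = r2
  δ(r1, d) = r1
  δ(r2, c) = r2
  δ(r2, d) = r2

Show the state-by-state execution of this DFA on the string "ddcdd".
read 'd': r0 → r0
  read 'd': r0 → r0
  read 'c': r0 → r1
  read 'd': r1 → r1
  read 'd': r1 → r1
r0 -> r0 -> r0 -> r1 -> r1 -> r1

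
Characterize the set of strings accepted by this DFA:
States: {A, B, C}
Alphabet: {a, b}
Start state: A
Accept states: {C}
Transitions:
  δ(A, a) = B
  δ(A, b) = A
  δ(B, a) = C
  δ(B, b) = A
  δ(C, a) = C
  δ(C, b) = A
Testing a few strings:
  'a' → reject
  'aabb' → reject
  'ab' → reject
  'bba' → reject
State roles: A=last symbol not a; B=one trailing a; C=two trailing a's
All strings over {a,b} ending with aa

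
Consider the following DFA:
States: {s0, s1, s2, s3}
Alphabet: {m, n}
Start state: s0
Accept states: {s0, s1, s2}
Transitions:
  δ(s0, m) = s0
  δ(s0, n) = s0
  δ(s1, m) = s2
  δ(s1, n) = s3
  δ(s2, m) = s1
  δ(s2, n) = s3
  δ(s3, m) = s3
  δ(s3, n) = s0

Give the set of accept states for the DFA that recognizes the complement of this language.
Complement accept states = All states \ Original accept states
= {s0, s1, s2, s3} \ {s0, s1, s2}
{s3}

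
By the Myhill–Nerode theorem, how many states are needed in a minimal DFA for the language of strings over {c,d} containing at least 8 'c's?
By Myhill–Nerode, count the distinguishable equivalence classes: 9 classes — having seen 0, 1, …, 7, or ≥8 copies of 'c'; any two classes i < j (j ≤ 8) are distinguished by the string c^(8−j), which takes class j to 8 copies (accepted) but leaves class i below 8 (rejected).
9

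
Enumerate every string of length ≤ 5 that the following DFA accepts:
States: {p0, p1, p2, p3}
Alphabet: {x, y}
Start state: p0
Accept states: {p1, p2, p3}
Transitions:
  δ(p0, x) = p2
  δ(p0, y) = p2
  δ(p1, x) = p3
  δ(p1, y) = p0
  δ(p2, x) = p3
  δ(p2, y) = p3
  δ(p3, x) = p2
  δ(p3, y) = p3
x, y, xx, xy, yx, yy, xxx, xxy, xyx, xyy, yxx, yxy, yyx, yyy, xxxx, xxxy, xxyx, xxyy, xyxx, xyxy, xyyx, xyyy, yxxx, yxxy, yxyx, yxyy, yyxx, yyxy, yyyx, yyyy, xxxxx, xxxxy, xxxyx, xxxyy, xxyxx, xxyxy, xxyyx, xxyyy, xyxxx, xyxxy, xyxyx, xyxyy, xyyxx, xyyxy, xyyyx, xyyyy, yxxxx, yxxxy, yxxyx, yxxyy, yxyxx, yxyxy, yxyyx, yxyyy, yyxxx, yyxxy, yyxyx, yyxyy, yyyxx, yyyxy, yyyyx, yyyyy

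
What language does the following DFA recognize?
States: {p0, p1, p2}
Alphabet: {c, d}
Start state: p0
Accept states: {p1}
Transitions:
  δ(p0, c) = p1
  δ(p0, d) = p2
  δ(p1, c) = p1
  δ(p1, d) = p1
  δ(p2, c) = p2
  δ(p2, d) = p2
Testing a few strings:
  'd' → reject
  'cd' → accept
  'ccd' → accept
  'c' → accept
State roles: p0=no input read; p1=started with c; p2=started with d (dead)
All strings over {c,d} starting with c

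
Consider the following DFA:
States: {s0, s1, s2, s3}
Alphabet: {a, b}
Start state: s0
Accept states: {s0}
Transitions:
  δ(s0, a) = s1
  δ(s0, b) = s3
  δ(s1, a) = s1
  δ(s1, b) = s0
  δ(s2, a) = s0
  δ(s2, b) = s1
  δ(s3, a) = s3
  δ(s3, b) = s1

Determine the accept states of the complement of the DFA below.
Complement accept states = All states \ Original accept states
= {s0, s1, s2, s3} \ {s0}
{s1, s2, s3}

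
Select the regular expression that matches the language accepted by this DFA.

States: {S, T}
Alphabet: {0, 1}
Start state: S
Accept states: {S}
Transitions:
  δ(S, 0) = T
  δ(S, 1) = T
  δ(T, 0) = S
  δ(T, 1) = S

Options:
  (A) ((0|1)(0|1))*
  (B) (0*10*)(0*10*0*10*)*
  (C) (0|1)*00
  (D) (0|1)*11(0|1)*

Check each option against the DFA on short strings; one disagreement eliminates an option:
  (A) ((0|1)(0|1))*: agrees with the DFA on every string of length ≤ 6
  (B) (0*10*)(0*10*0*10*)*: on ε the DFA stays in S and accepts (S ∈ Accept), but the regex does not match it → eliminate
  (C) (0|1)*00: on ε the DFA stays in S and accepts (S ∈ Accept), but the regex does not match it → eliminate
  (D) (0|1)*11(0|1)*: on ε the DFA stays in S and accepts (S ∈ Accept), but the regex does not match it → eliminate
Only (A) is consistent with the DFA.
(A) ((0|1)(0|1))*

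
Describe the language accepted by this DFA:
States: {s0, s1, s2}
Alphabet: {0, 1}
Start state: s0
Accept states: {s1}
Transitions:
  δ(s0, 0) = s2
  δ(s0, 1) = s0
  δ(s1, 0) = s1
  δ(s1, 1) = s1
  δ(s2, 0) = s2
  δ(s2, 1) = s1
Testing a few strings:
  '001' → accept
  '010' → accept
  '0001' → accept
  '0010' → accept
State roles: s0=no 0 seen yet; s1=substring 01 seen; s2=seen a 0, waiting for 1
All binary strings containing the substring 01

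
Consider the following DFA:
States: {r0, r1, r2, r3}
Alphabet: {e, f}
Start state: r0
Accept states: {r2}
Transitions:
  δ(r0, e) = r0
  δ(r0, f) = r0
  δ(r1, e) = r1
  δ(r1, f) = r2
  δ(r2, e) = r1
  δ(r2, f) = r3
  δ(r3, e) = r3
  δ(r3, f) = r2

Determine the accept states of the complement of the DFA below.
Complement accept states = All states \ Original accept states
= {r0, r1, r2, r3} \ {r2}
{r0, r1, r3}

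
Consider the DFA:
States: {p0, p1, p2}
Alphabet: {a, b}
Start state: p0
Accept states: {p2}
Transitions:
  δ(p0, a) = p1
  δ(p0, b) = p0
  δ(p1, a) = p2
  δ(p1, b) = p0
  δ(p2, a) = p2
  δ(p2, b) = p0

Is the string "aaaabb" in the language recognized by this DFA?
Processing string "aaaabb":
  p0 --a--> p1
  p1 --a--> p2
  p2 --a--> p2
  p2 --a--> p2
  p2 --b--> p0
  p0 --b--> p0
Final state: p0
Accept states: {p2}
No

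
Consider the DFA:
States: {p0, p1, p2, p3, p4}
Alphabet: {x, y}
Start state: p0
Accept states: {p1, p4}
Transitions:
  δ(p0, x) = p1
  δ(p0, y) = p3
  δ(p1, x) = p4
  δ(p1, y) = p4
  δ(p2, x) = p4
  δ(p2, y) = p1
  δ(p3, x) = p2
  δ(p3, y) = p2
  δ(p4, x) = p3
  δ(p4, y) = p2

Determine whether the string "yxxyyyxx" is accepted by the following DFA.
Processing string "yxxyyyxx":
  p0 --y--> p3
  p3 --x--> p2
  p2 --x--> p4
  p4 --y--> p2
  p2 --y--> p1
  p1 --y--> p4
  p4 --x--> p3
  p3 --x--> p2
Final state: p2
Accept states: {p1, p4}
No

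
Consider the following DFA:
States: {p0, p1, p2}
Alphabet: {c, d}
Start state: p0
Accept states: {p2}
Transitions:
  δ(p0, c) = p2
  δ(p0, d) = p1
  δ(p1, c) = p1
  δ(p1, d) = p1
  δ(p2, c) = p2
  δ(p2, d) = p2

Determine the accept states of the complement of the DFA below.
Complement accept states = All states \ Original accept states
= {p0, p1, p2} \ {p2}
{p0, p1}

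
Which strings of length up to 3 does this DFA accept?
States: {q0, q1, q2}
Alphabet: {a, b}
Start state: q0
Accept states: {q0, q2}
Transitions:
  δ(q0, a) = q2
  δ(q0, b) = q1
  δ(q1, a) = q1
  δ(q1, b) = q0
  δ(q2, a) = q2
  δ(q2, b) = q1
ε, a, aa, bb, aaa, abb, bab, bba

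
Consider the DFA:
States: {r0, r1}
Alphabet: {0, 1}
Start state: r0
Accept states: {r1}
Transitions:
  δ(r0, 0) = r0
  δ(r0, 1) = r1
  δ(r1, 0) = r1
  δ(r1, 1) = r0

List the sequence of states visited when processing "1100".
read '1': r0 → r1
  read '1': r1 → r0
  read '0': r0 → r0
  read '0': r0 → r0
r0 -> r1 -> r0 -> r0 -> r0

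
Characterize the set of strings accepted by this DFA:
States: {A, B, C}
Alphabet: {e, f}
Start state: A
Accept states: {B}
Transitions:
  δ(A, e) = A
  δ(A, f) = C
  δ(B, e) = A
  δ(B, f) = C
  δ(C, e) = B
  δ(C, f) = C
Testing a few strings:
  'f' → reject
  'efe' → accept
  'efee' → reject
  'efef' → reject
State roles: A=no suffix match; B=suffix is fe; C=one trailing f
All strings over {e,f} ending with fe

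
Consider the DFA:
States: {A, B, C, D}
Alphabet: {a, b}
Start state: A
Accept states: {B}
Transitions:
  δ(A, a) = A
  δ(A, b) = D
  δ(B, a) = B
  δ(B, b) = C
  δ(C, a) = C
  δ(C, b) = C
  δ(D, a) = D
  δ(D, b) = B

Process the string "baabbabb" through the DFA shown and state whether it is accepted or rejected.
Processing string "baabbabb":
  A --b--> D
  D --a--> D
  D --a--> D
  D --b--> B
  B --b--> C
  C --a--> C
  C --b--> C
  C --b--> C
Final state: C
Accept states: {B}
No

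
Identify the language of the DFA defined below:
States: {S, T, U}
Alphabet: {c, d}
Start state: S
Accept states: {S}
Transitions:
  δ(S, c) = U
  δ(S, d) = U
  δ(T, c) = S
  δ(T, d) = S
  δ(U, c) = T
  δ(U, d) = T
Testing a few strings:
  'dcdd' → reject
  'dd' → reject
  'ccdd' → reject
  'cddc' → reject
State roles: S=length ≡ 0 (mod 3); T=length ≡ 2 (mod 3); U=length ≡ 1 (mod 3)
All strings over {c,d} whose length is a multiple of 3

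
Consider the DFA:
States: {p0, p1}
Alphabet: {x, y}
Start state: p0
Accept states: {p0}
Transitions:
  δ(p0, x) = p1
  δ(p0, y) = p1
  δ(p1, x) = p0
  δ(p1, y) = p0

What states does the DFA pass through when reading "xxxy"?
read 'x': p0 → p1
  read 'x': p1 → p0
  read 'x': p0 → p1
  read 'y': p1 → p0
p0 -> p1 -> p0 -> p1 -> p0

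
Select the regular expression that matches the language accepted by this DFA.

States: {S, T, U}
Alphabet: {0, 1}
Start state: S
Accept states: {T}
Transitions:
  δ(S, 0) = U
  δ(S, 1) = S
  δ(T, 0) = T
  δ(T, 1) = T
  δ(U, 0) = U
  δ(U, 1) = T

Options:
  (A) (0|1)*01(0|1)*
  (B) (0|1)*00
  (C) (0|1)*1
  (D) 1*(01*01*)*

Check each option against the DFA on short strings; one disagreement eliminates an option:
  (A) (0|1)*01(0|1)*: agrees with the DFA on every string of length ≤ 6
  (B) (0|1)*00: on '00' the DFA goes S → U → U and rejects (U ∉ Accept), but the regex matches it → eliminate
  (C) (0|1)*1: on '1' the DFA goes S → S and rejects (S ∉ Accept), but the regex matches it → eliminate
  (D) 1*(01*01*)*: on ε the DFA stays in S and rejects (S ∉ Accept), but the regex matches it → eliminate
Only (A) is consistent with the DFA.
(A) (0|1)*01(0|1)*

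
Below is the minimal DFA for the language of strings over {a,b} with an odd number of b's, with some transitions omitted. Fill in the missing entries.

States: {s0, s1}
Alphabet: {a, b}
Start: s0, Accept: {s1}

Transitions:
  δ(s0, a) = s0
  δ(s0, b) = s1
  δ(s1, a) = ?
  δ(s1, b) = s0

From the language and accept set, identify what each state tracks — s0: even number of b's so far; s1: odd number of b's so far.
Each missing δ(q, a) is the state matching the new tracked value after reading a.
δ(s1, a) = s1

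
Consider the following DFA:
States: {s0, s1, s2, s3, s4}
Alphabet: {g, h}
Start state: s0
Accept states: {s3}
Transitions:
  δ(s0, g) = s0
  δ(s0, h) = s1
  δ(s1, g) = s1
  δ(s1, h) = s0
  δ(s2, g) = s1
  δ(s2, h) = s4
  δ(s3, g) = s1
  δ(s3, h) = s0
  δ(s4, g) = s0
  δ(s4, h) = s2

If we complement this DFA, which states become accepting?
Complement accept states = All states \ Original accept states
= {s0, s1, s2, s3, s4} \ {s3}
{s0, s1, s2, s4}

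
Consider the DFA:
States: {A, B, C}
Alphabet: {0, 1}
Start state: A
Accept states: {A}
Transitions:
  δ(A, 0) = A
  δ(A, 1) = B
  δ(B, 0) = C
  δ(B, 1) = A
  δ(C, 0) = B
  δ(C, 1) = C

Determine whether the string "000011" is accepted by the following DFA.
Processing string "000011":
  A --0--> A
  A --0--> A
  A --0--> A
  A --0--> A
  A --1--> B
  B --1--> A
Final state: A
Accept states: {A}
Yes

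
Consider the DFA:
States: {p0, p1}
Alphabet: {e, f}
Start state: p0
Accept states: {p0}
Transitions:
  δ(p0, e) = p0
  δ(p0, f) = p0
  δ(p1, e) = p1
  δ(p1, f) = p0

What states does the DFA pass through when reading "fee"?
read 'f': p0 → p0
  read 'e': p0 → p0
  read 'e': p0 → p0
p0 -> p0 -> p0 -> p0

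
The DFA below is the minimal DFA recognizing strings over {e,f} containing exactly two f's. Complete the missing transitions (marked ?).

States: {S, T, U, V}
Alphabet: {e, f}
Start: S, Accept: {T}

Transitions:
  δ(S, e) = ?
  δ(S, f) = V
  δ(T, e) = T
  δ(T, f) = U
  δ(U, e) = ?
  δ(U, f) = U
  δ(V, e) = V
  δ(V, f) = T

From the language and accept set, identify what each state tracks — S: zero f's; T: two f's; U: ≥ three f's (dead); V: one f.
Each missing δ(q, a) is the state matching the new tracked value after reading a.
δ(S, e) = S; δ(U, e) = U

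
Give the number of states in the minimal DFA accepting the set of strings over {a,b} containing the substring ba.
By Myhill–Nerode, count the distinguishable equivalence classes: 3 classes — one per longest suffix of the input that is a prefix of 'ba' (lengths 0 through 1), plus an absorbing 'already seen ba' class.
3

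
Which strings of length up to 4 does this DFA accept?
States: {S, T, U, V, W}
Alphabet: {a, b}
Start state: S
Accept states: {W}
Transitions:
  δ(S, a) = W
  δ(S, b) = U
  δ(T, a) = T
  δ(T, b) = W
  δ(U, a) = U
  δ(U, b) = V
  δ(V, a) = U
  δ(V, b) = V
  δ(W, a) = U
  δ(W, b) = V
a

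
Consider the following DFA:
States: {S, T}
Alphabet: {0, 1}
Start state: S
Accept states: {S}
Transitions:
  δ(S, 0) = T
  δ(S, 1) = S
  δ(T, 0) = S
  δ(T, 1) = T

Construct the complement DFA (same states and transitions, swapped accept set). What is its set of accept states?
Complement accept states = All states \ Original accept states
= {S, T} \ {S}
{T}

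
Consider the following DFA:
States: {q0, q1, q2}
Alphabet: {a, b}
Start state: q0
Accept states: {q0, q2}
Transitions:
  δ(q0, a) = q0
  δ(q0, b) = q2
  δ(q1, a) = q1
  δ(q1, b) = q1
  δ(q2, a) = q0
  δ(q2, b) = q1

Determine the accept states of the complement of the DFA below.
Complement accept states = All states \ Original accept states
= {q0, q1, q2} \ {q0, q2}
{q1}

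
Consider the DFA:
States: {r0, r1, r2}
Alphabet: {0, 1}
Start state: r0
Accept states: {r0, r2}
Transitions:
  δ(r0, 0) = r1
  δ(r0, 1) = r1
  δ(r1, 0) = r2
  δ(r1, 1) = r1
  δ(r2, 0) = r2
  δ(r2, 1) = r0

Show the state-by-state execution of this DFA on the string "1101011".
read '1': r0 → r1
  read '1': r1 → r1
  read '0': r1 → r2
  read '1': r2 → r0
  read '0': r0 → r1
  read '1': r1 → r1
  read '1': r1 → r1
r0 -> r1 -> r1 -> r2 -> r0 -> r1 -> r1 -> r1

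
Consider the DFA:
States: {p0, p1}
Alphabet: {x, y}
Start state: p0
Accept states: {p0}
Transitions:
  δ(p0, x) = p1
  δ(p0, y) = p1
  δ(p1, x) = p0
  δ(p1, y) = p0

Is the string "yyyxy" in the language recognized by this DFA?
Processing string "yyyxy":
  p0 --y--> p1
  p1 --y--> p0
  p0 --y--> p1
  p1 --x--> p0
  p0 --y--> p1
Final state: p1
Accept states: {p0}
No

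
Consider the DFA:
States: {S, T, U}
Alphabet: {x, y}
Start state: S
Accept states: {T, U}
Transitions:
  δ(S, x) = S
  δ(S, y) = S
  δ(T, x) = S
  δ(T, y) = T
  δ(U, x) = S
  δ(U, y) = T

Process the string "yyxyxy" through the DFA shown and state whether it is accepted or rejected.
Processing string "yyxyxy":
  S --y--> S
  S --y--> S
  S --x--> S
  S --y--> S
  S --x--> S
  S --y--> S
Final state: S
Accept states: {T, U}
No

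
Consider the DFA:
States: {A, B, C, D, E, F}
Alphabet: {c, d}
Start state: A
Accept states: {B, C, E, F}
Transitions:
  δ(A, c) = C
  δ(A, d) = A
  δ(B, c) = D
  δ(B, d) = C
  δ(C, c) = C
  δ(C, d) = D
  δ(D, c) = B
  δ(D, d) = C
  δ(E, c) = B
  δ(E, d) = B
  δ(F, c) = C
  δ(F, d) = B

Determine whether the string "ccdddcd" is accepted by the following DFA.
Processing string "ccdddcd":
  A --c--> C
  C --c--> C
  C --d--> D
  D --d--> C
  C --d--> D
  D --c--> B
  B --d--> C
Final state: C
Accept states: {B, C, E, F}
Yes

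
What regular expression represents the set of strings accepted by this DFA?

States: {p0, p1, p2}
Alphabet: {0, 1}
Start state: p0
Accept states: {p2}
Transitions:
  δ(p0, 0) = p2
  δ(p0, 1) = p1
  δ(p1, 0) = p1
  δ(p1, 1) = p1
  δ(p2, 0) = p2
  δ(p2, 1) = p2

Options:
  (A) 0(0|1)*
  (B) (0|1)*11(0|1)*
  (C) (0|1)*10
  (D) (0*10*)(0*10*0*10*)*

Check each option against the DFA on short strings; one disagreement eliminates an option:
  (A) 0(0|1)*: agrees with the DFA on every string of length ≤ 6
  (B) (0|1)*11(0|1)*: on '0' the DFA goes p0 → p2 and accepts (p2 ∈ Accept), but the regex does not match it → eliminate
  (C) (0|1)*10: on '0' the DFA goes p0 → p2 and accepts (p2 ∈ Accept), but the regex does not match it → eliminate
  (D) (0*10*)(0*10*0*10*)*: on '0' the DFA goes p0 → p2 and accepts (p2 ∈ Accept), but the regex does not match it → eliminate
Only (A) is consistent with the DFA.
(A) 0(0|1)*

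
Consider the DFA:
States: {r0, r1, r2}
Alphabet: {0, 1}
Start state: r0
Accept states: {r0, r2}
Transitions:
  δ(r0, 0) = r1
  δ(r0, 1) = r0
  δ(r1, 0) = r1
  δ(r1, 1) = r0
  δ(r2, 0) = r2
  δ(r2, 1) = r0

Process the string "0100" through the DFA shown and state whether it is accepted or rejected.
Processing string "0100":
  r0 --0--> r1
  r1 --1--> r0
  r0 --0--> r1
  r1 --0--> r1
Final state: r1
Accept states: {r0, r2}
No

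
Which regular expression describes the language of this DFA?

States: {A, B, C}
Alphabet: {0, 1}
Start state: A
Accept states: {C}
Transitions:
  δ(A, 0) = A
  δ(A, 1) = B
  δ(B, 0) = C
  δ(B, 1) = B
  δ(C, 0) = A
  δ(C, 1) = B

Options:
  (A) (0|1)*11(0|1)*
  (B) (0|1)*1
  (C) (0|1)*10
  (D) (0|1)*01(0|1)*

Check each option against the DFA on short strings; one disagreement eliminates an option:
  (A) (0|1)*11(0|1)*: on '10' the DFA goes A → B → C and accepts (C ∈ Accept), but the regex does not match it → eliminate
  (B) (0|1)*1: on '1' the DFA goes A → B and rejects (B ∉ Accept), but the regex matches it → eliminate
  (C) (0|1)*10: agrees with the DFA on every string of length ≤ 6
  (D) (0|1)*01(0|1)*: on '01' the DFA goes A → A → B and rejects (B ∉ Accept), but the regex matches it → eliminate
Only (C) is consistent with the DFA.
(C) (0|1)*10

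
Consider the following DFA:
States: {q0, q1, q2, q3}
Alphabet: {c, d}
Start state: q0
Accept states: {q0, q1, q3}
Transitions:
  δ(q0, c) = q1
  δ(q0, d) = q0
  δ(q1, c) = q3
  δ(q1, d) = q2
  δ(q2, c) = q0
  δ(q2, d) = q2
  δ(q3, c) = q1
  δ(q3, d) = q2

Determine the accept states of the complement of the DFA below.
Complement accept states = All states \ Original accept states
= {q0, q1, q2, q3} \ {q0, q1, q3}
{q2}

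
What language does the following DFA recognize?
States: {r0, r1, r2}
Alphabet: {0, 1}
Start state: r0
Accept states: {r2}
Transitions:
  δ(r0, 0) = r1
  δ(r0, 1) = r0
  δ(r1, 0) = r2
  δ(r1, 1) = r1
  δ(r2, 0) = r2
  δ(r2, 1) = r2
Testing a few strings:
  '0' → reject
  '001' → accept
  '000' → accept
  '010' → accept
State roles: r0=zero 0's seen; r1=one 0 seen; r2=≥ two 0's seen
All binary strings containing at least two 0's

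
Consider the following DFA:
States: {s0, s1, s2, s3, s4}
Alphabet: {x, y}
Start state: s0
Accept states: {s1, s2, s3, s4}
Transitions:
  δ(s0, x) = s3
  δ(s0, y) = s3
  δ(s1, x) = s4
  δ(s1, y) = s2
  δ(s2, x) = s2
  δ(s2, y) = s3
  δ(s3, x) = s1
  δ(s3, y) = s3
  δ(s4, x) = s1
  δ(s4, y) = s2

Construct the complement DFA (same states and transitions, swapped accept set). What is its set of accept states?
Complement accept states = All states \ Original accept states
= {s0, s1, s2, s3, s4} \ {s1, s2, s3, s4}
{s0}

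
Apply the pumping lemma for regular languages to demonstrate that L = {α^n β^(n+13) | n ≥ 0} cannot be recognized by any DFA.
Assume L is regular with pumping length p. Idea: pumping the α-block breaks the fixed offset of 13.
Choose s = α^p β^(p+13) ∈ L. By the pumping lemma, s = xyz with |xy| ≤ p, |y| > 0, so y = α^k with k ≥ 1. Then xy²z = α^(p+k) β^(p+13). For this to be in L we would need p+13 = (p+k)+13, i.e. k = 0, contradicting k ≥ 1. So xy²z ∉ L.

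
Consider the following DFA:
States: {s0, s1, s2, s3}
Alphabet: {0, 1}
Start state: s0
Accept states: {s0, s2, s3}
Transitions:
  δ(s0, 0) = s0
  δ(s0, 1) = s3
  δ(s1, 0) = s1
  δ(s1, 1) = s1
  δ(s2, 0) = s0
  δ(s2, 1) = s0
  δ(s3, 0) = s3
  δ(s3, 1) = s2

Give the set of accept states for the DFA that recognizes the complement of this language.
Complement accept states = All states \ Original accept states
= {s0, s1, s2, s3} \ {s0, s2, s3}
{s1}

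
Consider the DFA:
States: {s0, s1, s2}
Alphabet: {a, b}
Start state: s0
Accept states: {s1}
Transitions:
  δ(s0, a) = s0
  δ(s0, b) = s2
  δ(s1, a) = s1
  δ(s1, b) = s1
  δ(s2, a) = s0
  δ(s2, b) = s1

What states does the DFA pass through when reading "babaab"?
read 'b': s0 → s2
  read 'a': s2 → s0
  read 'b': s0 → s2
  read 'a': s2 → s0
  read 'a': s0 → s0
  read 'b': s0 → s2
s0 -> s2 -> s0 -> s2 -> s0 -> s0 -> s2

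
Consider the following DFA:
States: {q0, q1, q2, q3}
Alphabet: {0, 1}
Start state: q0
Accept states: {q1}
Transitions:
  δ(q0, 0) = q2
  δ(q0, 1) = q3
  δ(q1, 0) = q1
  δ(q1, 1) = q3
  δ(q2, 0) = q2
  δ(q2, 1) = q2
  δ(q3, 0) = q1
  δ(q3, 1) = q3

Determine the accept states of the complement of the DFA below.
Complement accept states = All states \ Original accept states
= {q0, q1, q2, q3} \ {q1}
{q0, q2, q3}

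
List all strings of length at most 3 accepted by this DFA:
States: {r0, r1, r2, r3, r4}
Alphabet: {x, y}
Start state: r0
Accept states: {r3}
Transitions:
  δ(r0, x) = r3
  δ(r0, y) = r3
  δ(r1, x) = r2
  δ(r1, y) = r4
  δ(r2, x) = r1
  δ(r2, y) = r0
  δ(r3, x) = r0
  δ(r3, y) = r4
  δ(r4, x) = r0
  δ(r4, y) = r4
x, y, xxx, xxy, yxx, yxy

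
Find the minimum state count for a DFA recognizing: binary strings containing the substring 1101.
By Myhill–Nerode, count the distinguishable equivalence classes: 5 classes — one per longest suffix of the input that is a prefix of '1101' (lengths 0 through 3), plus an absorbing 'already seen 1101' class.
5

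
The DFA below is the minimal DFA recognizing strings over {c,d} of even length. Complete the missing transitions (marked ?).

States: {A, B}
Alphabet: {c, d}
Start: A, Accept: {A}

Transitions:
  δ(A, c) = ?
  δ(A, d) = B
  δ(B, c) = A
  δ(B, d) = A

From the language and accept set, identify what each state tracks — A: even length so far; B: odd length so far.
Each missing δ(q, a) is the state matching the new tracked value after reading a.
δ(A, c) = B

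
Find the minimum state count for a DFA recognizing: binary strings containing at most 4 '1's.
By Myhill–Nerode, count the distinguishable equivalence classes: 6 classes — having seen 0, 1, …, 4, or >4 copies of '1'; counts 0 through 4 are accepting and >4 is dead.
6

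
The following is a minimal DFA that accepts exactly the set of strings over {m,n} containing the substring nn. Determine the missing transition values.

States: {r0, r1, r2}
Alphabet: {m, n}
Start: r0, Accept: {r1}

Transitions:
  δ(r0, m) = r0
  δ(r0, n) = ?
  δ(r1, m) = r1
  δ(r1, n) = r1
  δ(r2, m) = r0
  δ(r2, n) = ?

From the language and accept set, identify what each state tracks — r0: no progress toward nn; r1: substring nn seen; r2: one trailing n.
Each missing δ(q, a) is the state matching the new tracked value after reading a.
δ(r0, n) = r2; δ(r2, n) = r1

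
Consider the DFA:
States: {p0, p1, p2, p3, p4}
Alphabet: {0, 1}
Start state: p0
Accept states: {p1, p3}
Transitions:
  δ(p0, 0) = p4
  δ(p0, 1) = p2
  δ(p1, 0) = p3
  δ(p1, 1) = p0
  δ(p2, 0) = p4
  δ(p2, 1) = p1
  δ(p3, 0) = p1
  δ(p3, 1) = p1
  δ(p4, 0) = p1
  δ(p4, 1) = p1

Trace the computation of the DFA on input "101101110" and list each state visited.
read '1': p0 → p2
  read '0': p2 → p4
  read '1': p4 → p1
  read '1': p1 → p0
  read '0': p0 → p4
  read '1': p4 → p1
  read '1': p1 → p0
  read '1': p0 → p2
  read '0': p2 → p4
p0 -> p2 -> p4 -> p1 -> p0 -> p4 -> p1 -> p0 -> p2 -> p4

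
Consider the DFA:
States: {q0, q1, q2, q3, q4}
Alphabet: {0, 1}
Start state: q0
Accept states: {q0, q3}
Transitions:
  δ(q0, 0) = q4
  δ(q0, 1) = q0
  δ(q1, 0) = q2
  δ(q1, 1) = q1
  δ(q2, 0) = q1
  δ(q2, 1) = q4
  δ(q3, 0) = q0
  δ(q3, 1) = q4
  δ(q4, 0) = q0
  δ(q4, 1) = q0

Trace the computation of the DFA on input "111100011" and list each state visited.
read '1': q0 → q0
  read '1': q0 → q0
  read '1': q0 → q0
  read '1': q0 → q0
  read '0': q0 → q4
  read '0': q4 → q0
  read '0': q0 → q4
  read '1': q4 → q0
  read '1': q0 → q0
q0 -> q0 -> q0 -> q0 -> q0 -> q4 -> q0 -> q4 -> q0 -> q0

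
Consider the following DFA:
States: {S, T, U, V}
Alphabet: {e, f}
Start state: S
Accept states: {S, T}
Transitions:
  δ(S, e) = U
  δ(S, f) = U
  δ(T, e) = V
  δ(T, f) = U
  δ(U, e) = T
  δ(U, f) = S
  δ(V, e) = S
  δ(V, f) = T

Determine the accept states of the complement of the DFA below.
Complement accept states = All states \ Original accept states
= {S, T, U, V} \ {S, T}
{U, V}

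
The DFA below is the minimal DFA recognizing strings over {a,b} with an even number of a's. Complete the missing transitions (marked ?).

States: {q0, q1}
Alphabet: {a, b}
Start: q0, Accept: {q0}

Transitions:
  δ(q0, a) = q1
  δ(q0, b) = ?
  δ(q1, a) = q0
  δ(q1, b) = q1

From the language and accept set, identify what each state tracks — q0: even number of a's so far; q1: odd number of a's so far.
Each missing δ(q, a) is the state matching the new tracked value after reading a.
δ(q0, b) = q0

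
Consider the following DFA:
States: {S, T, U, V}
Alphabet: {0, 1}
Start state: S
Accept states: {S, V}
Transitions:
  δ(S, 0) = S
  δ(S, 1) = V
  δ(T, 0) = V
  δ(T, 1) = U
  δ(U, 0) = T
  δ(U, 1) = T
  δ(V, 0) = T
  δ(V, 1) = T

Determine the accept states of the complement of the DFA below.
Complement accept states = All states \ Original accept states
= {S, T, U, V} \ {S, V}
{T, U}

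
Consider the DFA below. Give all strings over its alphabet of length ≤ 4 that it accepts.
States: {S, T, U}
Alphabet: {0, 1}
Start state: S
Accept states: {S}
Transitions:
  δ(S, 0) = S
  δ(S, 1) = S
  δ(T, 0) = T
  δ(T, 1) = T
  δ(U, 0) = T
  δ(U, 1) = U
ε, 0, 1, 00, 01, 10, 11, 000, 001, 010, 011, 100, 101, 110, 111, 0000, 0001, 0010, 0011, 0100, 0101, 0110, 0111, 1000, 1001, 1010, 1011, 1100, 1101, 1110, 1111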